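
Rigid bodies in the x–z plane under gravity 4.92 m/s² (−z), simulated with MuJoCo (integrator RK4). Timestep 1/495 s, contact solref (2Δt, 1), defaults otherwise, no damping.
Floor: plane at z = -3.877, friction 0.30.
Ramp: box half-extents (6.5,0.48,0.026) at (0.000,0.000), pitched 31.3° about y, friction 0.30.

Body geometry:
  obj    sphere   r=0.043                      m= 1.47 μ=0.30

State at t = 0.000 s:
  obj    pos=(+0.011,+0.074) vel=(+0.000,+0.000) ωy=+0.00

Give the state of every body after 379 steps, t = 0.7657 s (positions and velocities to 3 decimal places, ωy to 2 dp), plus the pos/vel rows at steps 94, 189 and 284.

State at t = 0.7657 s:
  obj    pos=(+0.468,-0.204) vel=(+1.194,-0.726) ωy=+32.51

Key-timestep trajectory:
   step    t(s)  obj.x    obj.z    obj.vx   obj.vz 
     94  0.1899   +0.039  +0.057  +0.296  -0.180
    189  0.3818   +0.125  +0.005  +0.596  -0.362
    284  0.5737   +0.268  -0.082  +0.895  -0.544


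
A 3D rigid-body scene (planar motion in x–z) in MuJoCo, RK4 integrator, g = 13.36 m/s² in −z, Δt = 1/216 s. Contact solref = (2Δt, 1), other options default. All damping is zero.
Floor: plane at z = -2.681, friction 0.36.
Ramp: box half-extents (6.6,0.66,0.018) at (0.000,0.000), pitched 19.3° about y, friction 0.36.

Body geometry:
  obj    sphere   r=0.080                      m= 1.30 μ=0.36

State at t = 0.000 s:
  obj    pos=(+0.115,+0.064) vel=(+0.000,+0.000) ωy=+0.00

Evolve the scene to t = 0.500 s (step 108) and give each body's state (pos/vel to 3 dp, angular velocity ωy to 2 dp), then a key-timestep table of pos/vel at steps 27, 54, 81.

State at t = 0.500 s:
  obj    pos=(+0.487,-0.067) vel=(+1.488,-0.521) ωy=+19.71

Key-timestep trajectory:
   step    t(s)  obj.x    obj.z    obj.vx   obj.vz 
     27  0.1250   +0.138  +0.055  +0.372  -0.130
     54  0.2500   +0.208  +0.031  +0.744  -0.261
     81  0.3750   +0.324  -0.010  +1.116  -0.391


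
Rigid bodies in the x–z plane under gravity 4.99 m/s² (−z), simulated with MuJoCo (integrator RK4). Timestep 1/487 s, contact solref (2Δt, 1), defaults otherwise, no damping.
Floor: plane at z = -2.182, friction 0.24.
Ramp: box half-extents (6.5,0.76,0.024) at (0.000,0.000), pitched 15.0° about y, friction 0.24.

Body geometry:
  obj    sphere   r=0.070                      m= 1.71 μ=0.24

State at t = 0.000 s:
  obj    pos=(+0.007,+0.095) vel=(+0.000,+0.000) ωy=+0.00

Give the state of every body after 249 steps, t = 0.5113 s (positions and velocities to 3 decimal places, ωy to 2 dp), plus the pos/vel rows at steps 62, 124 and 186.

State at t = 0.5113 s:
  obj    pos=(+0.124,+0.064) vel=(+0.456,-0.122) ωy=+6.74

Key-timestep trajectory:
   step    t(s)  obj.x    obj.z    obj.vx   obj.vz 
     62  0.1273   +0.014  +0.093  +0.113  -0.030
    124  0.2546   +0.036  +0.088  +0.227  -0.061
    186  0.3819   +0.072  +0.078  +0.340  -0.091


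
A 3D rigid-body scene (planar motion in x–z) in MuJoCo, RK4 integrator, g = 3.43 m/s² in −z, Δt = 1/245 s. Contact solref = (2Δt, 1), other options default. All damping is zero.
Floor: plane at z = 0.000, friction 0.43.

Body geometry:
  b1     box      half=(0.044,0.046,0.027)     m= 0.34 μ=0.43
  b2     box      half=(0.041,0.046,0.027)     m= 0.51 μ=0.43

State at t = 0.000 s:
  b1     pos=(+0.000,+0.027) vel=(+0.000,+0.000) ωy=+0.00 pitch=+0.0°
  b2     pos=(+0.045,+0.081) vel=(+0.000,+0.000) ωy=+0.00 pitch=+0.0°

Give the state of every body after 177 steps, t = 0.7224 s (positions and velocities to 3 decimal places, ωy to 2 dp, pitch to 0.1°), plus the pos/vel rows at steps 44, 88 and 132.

State at t = 0.7224 s:
  b1     pos=(+0.000,+0.027) vel=(+0.000,+0.000) ωy=+0.00 pitch=+0.0°
  b2     pos=(+0.099,+0.047) vel=(+0.091,+0.022) ωy=+1.93 pitch=+107.7°

Key-timestep trajectory:
   step    t(s)  b1.x    b1.z    b1.vx   b1.vz   b2.x    b2.z    b2.vx   b2.vz 
     44  0.1796   +0.000  +0.027  +0.000  +0.000   +0.046  +0.081  +0.015  -0.001
     88  0.3592   +0.000  +0.027  +0.000  +0.000   +0.052  +0.080  +0.061  -0.018
    132  0.5388   +0.000  +0.027  +0.000  +0.000   +0.071  +0.062  +0.139  -0.279


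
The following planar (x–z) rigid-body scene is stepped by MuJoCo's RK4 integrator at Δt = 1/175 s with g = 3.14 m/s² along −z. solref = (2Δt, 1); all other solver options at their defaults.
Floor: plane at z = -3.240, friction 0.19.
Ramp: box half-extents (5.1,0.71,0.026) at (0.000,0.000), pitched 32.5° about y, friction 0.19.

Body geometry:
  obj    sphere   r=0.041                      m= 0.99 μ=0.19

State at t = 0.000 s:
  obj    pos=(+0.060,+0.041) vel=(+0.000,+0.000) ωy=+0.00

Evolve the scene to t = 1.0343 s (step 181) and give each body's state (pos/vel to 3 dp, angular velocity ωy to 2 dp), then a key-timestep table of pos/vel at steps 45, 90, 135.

State at t = 1.0343 s:
  obj    pos=(+0.604,-0.305) vel=(+1.051,-0.670) ωy=+30.39

Key-timestep trajectory:
   step    t(s)  obj.x    obj.z    obj.vx   obj.vz 
     45  0.2571   +0.094  +0.020  +0.261  -0.167
     90  0.5143   +0.195  -0.045  +0.523  -0.333
    135  0.7714   +0.363  -0.152  +0.784  -0.500


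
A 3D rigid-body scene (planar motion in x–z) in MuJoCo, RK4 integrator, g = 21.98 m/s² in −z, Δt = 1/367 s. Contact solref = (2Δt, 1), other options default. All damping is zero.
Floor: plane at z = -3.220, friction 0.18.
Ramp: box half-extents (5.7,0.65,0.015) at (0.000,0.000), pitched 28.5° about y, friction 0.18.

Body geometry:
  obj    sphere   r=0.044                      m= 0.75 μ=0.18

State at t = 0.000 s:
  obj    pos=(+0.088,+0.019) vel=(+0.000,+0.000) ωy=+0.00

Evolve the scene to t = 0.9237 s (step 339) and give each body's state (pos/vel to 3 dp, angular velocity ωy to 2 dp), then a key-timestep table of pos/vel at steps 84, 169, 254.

State at t = 0.9237 s:
  obj    pos=(+2.897,-1.506) vel=(+6.082,-3.302) ωy=+157.24

Key-timestep trajectory:
   step    t(s)  obj.x    obj.z    obj.vx   obj.vz 
     84  0.2289   +0.261  -0.074  +1.507  -0.818
    169  0.4605   +0.786  -0.360  +3.032  -1.646
    254  0.6921   +1.665  -0.837  +4.557  -2.474


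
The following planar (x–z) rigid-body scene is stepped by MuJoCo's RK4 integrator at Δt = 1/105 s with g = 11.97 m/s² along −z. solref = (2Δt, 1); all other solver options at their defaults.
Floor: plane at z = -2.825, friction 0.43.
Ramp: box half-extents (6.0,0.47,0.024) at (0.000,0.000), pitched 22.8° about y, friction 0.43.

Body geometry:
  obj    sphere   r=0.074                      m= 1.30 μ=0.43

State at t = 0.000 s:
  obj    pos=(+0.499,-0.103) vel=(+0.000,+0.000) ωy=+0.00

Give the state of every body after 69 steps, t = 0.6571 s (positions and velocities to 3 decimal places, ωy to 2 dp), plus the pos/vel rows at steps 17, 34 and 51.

State at t = 0.6571 s:
  obj    pos=(+1.158,-0.381) vel=(+2.007,-0.844) ωy=+29.41

Key-timestep trajectory:
   step    t(s)  obj.x    obj.z    obj.vx   obj.vz 
     17  0.1619   +0.539  -0.120  +0.495  -0.208
     34  0.3238   +0.659  -0.171  +0.989  -0.416
     51  0.4857   +0.859  -0.255  +1.484  -0.624


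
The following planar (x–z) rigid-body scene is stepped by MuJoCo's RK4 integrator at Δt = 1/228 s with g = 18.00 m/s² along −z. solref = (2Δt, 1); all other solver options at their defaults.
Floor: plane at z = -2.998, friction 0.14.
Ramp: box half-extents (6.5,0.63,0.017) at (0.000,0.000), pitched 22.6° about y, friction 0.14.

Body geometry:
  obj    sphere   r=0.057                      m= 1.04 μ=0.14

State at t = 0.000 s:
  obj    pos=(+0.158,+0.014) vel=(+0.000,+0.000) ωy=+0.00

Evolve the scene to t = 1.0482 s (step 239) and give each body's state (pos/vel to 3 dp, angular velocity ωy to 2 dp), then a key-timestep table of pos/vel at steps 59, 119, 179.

State at t = 1.0482 s:
  obj    pos=(+2.665,-1.029) vel=(+4.782,-1.991) ωy=+90.84

Key-timestep trajectory:
   step    t(s)  obj.x    obj.z    obj.vx   obj.vz 
     59  0.2588   +0.311  -0.049  +1.181  -0.492
    119  0.5219   +0.780  -0.244  +2.381  -0.991
    179  0.7851   +1.564  -0.571  +3.582  -1.491


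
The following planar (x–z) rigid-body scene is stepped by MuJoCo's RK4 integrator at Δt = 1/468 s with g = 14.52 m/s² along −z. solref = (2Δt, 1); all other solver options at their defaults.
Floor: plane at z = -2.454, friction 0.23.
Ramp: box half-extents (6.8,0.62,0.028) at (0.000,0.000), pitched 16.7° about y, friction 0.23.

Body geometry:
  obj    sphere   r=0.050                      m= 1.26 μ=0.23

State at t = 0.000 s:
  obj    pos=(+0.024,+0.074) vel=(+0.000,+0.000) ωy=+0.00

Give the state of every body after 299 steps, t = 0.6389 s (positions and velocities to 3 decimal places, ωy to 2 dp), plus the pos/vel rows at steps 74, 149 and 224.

State at t = 0.6389 s:
  obj    pos=(+0.607,-0.101) vel=(+1.824,-0.547) ωy=+38.08

Key-timestep trajectory:
   step    t(s)  obj.x    obj.z    obj.vx   obj.vz 
     74  0.1581   +0.060  +0.064  +0.451  -0.135
    149  0.3184   +0.169  +0.031  +0.909  -0.273
    224  0.4786   +0.351  -0.024  +1.366  -0.410


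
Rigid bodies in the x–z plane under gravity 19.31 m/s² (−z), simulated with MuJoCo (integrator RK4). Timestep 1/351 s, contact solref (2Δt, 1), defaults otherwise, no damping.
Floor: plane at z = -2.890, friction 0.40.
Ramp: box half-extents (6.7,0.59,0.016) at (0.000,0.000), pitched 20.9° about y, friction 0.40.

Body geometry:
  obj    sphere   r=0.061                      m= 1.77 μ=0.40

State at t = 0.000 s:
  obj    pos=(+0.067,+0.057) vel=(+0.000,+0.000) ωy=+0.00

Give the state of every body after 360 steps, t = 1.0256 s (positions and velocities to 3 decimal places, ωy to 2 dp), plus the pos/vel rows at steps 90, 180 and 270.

State at t = 1.0256 s:
  obj    pos=(+2.485,-0.866) vel=(+4.715,-1.800) ωy=+82.72

Key-timestep trajectory:
   step    t(s)  obj.x    obj.z    obj.vx   obj.vz 
     90  0.2564   +0.218  -0.001  +1.179  -0.450
    180  0.5128   +0.671  -0.174  +2.357  -0.900
    270  0.7692   +1.427  -0.463  +3.536  -1.350


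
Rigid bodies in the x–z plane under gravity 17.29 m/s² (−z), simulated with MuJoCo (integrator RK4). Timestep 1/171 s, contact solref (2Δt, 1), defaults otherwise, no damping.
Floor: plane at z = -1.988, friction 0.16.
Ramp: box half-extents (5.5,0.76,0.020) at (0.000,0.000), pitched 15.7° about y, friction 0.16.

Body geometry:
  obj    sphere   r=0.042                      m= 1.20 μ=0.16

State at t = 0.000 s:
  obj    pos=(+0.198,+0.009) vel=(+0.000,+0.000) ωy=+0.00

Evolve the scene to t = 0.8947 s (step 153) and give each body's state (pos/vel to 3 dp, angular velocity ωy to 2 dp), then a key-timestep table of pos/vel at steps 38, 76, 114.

State at t = 0.8947 s:
  obj    pos=(+1.486,-0.353) vel=(+2.879,-0.809) ωy=+71.18

Key-timestep trajectory:
   step    t(s)  obj.x    obj.z    obj.vx   obj.vz 
     38  0.2222   +0.277  -0.014  +0.715  -0.201
     76  0.4444   +0.516  -0.081  +1.430  -0.402
    114  0.6667   +0.913  -0.192  +2.145  -0.603


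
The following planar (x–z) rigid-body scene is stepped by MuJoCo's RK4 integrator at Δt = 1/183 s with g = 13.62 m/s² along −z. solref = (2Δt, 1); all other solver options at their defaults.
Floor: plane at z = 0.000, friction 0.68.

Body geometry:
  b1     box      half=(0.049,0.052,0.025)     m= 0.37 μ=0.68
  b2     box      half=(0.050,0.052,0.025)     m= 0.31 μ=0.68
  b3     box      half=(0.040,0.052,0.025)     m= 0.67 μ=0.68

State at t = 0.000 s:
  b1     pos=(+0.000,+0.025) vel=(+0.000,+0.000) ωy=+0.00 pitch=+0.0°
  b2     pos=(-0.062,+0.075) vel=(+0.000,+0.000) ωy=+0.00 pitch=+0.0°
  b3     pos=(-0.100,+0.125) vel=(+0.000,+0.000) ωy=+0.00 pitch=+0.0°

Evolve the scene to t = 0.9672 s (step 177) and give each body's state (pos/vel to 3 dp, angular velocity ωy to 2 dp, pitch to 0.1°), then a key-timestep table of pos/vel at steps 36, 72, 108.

State at t = 0.9672 s:
  b1     pos=(+0.000,+0.025) vel=(+0.000,+0.000) ωy=+0.00 pitch=+0.0°
  b2     pos=(-0.111,+0.050) vel=(+0.000,+0.000) ωy=+0.00 pitch=-90.0°
  b3     pos=(-0.179,+0.040) vel=(+0.000,+0.000) ωy=+0.00 pitch=-90.0°

Key-timestep trajectory:
   step    t(s)  b1.x    b1.z    b1.vx   b1.vz   b2.x    b2.z    b2.vx   b2.vz   b3.x    b3.z    b3.vx   b3.vz 
     36  0.1967   +0.000  +0.025  +0.000  +0.000   -0.090  +0.056  -0.221  -0.004   -0.167  +0.045  -0.382  -0.052
     72  0.3934   +0.000  +0.025  +0.000  +0.000   -0.120  +0.053  +0.205  -0.076   -0.178  +0.040  +0.015  +0.040
    108  0.5902   +0.000  +0.025  +0.000  +0.000   -0.114  +0.051  -0.028  +0.033   -0.179  +0.040  +0.000  +0.000


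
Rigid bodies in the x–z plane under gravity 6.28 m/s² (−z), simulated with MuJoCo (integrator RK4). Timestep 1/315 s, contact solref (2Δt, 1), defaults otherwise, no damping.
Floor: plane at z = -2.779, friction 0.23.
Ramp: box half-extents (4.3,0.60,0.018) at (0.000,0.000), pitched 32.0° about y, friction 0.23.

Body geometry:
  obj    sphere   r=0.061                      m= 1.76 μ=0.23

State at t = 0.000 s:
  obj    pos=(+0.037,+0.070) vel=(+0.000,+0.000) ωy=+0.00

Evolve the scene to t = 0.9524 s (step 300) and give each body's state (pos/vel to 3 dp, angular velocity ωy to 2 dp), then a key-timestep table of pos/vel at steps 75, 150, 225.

State at t = 0.9524 s:
  obj    pos=(+0.951,-0.501) vel=(+1.920,-1.200) ωy=+37.11

Key-timestep trajectory:
   step    t(s)  obj.x    obj.z    obj.vx   obj.vz 
     75  0.2381   +0.094  +0.034  +0.480  -0.300
    150  0.4762   +0.266  -0.073  +0.960  -0.600
    225  0.7143   +0.551  -0.251  +1.440  -0.900


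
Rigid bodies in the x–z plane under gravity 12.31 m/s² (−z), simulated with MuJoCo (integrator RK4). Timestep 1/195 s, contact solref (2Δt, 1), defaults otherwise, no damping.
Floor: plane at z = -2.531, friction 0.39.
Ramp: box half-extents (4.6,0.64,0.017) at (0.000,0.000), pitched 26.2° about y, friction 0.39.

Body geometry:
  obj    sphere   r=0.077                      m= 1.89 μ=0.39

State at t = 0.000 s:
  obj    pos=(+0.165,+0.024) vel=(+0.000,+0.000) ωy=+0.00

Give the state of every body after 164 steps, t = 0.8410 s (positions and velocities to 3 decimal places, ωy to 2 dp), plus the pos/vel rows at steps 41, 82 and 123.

State at t = 0.8410 s:
  obj    pos=(+1.397,-0.583) vel=(+2.930,-1.442) ωy=+42.39

Key-timestep trajectory:
   step    t(s)  obj.x    obj.z    obj.vx   obj.vz 
     41  0.2103   +0.242  -0.014  +0.732  -0.360
     82  0.4205   +0.473  -0.128  +1.465  -0.721
    123  0.6308   +0.858  -0.317  +2.197  -1.081


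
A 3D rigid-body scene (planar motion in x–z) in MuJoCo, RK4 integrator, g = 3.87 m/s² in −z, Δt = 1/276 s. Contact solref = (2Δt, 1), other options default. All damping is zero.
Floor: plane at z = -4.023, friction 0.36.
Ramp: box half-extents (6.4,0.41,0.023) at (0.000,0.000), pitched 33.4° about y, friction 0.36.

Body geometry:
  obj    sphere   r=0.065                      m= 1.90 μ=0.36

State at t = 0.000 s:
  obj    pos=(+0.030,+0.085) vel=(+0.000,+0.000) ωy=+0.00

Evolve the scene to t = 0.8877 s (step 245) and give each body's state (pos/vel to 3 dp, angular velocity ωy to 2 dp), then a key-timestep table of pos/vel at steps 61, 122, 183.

State at t = 0.8877 s:
  obj    pos=(+0.531,-0.245) vel=(+1.128,-0.744) ωy=+20.78

Key-timestep trajectory:
   step    t(s)  obj.x    obj.z    obj.vx   obj.vz 
     61  0.2210   +0.061  +0.065  +0.281  -0.185
    122  0.4420   +0.154  +0.004  +0.562  -0.370
    183  0.6630   +0.310  -0.099  +0.842  -0.555


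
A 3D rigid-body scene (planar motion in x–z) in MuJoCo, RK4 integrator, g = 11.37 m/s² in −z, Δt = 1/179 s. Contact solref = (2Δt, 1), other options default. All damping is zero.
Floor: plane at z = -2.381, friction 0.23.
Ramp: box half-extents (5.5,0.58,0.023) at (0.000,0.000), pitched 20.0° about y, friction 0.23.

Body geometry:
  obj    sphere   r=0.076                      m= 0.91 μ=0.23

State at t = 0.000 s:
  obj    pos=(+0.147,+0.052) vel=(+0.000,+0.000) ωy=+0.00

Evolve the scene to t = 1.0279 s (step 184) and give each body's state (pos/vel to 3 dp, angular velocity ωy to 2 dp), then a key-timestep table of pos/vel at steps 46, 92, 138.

State at t = 1.0279 s:
  obj    pos=(+1.526,-0.450) vel=(+2.683,-0.977) ωy=+37.56

Key-timestep trajectory:
   step    t(s)  obj.x    obj.z    obj.vx   obj.vz 
     46  0.2570   +0.233  +0.020  +0.671  -0.244
     92  0.5140   +0.492  -0.074  +1.342  -0.488
    138  0.7709   +0.923  -0.231  +2.012  -0.732


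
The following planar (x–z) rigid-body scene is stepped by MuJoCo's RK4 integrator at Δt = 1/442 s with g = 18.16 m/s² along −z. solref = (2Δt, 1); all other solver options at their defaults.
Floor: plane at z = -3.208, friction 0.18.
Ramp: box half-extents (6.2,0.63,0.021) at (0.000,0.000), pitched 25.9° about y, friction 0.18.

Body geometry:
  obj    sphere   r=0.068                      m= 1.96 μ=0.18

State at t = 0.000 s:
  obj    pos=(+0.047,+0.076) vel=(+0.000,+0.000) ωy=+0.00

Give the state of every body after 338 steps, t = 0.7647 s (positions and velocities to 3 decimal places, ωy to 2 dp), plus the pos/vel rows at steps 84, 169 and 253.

State at t = 0.7647 s:
  obj    pos=(+1.537,-0.648) vel=(+3.898,-1.893) ωy=+63.71

Key-timestep trajectory:
   step    t(s)  obj.x    obj.z    obj.vx   obj.vz 
     84  0.1900   +0.139  +0.031  +0.969  -0.470
    169  0.3824   +0.420  -0.105  +1.949  -0.946
    253  0.5724   +0.882  -0.329  +2.918  -1.417


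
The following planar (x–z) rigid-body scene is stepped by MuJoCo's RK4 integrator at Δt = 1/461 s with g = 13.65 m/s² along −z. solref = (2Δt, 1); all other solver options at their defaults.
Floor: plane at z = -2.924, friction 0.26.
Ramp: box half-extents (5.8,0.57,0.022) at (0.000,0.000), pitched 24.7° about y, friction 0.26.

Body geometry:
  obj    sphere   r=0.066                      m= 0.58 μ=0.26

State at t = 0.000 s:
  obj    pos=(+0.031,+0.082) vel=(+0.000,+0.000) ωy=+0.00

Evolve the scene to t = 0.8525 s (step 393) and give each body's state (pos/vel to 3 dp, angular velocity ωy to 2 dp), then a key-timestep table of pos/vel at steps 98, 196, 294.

State at t = 0.8525 s:
  obj    pos=(+1.376,-0.536) vel=(+3.156,-1.451) ωy=+52.62

Key-timestep trajectory:
   step    t(s)  obj.x    obj.z    obj.vx   obj.vz 
     98  0.2126   +0.115  +0.044  +0.787  -0.362
    196  0.4252   +0.366  -0.071  +1.574  -0.724
    294  0.6377   +0.784  -0.264  +2.361  -1.086


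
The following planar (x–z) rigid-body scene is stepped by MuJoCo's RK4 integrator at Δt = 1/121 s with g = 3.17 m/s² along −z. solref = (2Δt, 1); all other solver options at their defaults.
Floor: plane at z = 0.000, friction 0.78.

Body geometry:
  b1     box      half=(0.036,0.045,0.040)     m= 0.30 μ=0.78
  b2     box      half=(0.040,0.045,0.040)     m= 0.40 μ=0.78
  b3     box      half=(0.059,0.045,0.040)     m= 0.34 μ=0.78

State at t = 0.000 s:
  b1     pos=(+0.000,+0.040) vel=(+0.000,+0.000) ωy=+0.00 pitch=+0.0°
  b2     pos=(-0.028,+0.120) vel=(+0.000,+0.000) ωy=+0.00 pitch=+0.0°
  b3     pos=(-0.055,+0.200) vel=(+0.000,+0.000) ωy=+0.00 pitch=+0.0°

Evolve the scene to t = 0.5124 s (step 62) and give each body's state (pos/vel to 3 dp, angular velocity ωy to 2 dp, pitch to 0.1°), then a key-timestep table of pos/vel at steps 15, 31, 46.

State at t = 0.5124 s:
  b1     pos=(+0.000,+0.040) vel=(+0.001,+0.000) ωy=+0.00 pitch=+0.0°
  b2     pos=(-0.044,+0.120) vel=(-0.095,-0.020) ωy=-2.39 pitch=-23.3°
  b3     pos=(-0.101,+0.183) vel=(-0.245,-0.152) ωy=-2.32 pitch=-23.4°

Key-timestep trajectory:
   step    t(s)  b1.x    b1.z    b1.vx   b1.vz   b2.x    b2.z    b2.vx   b2.vz   b3.x    b3.z    b3.vx   b3.vz 
     15  0.1240   +0.000  +0.040  +0.000  +0.000   -0.029  +0.120  -0.010  +0.002   -0.057  +0.199  -0.031  -0.005
     31  0.2562   +0.000  +0.040  +0.000  +0.000   -0.031  +0.120  -0.024  +0.003   -0.064  +0.198  -0.071  -0.017
     46  0.3802   +0.000  +0.040  +0.000  +0.000   -0.035  +0.121  -0.048  +0.001   -0.076  +0.194  -0.136  -0.048


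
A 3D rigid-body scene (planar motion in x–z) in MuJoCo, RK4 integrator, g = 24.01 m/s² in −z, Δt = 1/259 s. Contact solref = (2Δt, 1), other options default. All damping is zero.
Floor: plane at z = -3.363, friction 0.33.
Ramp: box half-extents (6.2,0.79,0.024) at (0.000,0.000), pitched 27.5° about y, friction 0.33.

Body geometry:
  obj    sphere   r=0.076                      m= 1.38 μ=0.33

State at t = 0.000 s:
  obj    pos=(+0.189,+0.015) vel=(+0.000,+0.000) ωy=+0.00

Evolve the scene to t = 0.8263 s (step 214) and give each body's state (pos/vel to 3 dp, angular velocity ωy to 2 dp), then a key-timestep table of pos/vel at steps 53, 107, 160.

State at t = 0.8263 s:
  obj    pos=(+2.587,-1.234) vel=(+5.804,-3.021) ωy=+86.08

Key-timestep trajectory:
   step    t(s)  obj.x    obj.z    obj.vx   obj.vz 
     53  0.2046   +0.336  -0.062  +1.438  -0.748
    107  0.4131   +0.788  -0.298  +2.902  -1.511
    160  0.6178   +1.529  -0.683  +4.339  -2.259


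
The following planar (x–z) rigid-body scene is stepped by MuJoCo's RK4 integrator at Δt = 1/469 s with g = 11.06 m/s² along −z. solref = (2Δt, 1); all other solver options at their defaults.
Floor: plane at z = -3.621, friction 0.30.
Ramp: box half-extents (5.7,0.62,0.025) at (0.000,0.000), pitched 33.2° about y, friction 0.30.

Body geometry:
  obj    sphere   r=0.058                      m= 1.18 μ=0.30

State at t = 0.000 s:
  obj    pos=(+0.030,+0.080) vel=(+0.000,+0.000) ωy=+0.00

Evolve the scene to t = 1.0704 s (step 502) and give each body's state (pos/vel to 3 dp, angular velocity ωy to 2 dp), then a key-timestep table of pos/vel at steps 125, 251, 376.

State at t = 1.0704 s:
  obj    pos=(+2.103,-1.277) vel=(+3.874,-2.535) ωy=+79.82

Key-timestep trajectory:
   step    t(s)  obj.x    obj.z    obj.vx   obj.vz 
    125  0.2665   +0.158  -0.005  +0.965  -0.631
    251  0.5352   +0.548  -0.260  +1.937  -1.268
    376  0.8017   +1.193  -0.682  +2.902  -1.899


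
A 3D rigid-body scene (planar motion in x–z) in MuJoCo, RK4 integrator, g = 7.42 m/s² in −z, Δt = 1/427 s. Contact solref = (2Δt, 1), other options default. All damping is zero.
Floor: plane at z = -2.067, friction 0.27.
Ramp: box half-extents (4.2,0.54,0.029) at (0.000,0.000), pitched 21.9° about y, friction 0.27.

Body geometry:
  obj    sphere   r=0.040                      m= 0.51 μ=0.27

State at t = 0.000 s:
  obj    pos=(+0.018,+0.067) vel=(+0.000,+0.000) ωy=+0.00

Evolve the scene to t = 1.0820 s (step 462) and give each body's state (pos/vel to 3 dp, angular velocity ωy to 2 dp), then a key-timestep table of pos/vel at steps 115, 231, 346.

State at t = 1.0820 s:
  obj    pos=(+1.092,-0.364) vel=(+1.985,-0.798) ωy=+53.47

Key-timestep trajectory:
   step    t(s)  obj.x    obj.z    obj.vx   obj.vz 
    115  0.2693   +0.085  +0.040  +0.494  -0.199
    231  0.5410   +0.286  -0.041  +0.992  -0.399
    346  0.8103   +0.620  -0.175  +1.486  -0.597


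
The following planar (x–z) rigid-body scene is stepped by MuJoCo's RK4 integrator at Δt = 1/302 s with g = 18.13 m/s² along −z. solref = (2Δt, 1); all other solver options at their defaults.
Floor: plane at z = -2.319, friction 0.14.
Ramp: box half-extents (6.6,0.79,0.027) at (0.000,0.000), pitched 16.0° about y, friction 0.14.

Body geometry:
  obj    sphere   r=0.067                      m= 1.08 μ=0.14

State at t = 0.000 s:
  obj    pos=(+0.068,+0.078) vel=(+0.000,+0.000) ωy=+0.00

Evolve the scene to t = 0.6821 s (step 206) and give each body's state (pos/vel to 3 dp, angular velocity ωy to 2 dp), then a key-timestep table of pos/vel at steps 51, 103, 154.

State at t = 0.6821 s:
  obj    pos=(+0.866,-0.151) vel=(+2.341,-0.671) ωy=+36.33

Key-timestep trajectory:
   step    t(s)  obj.x    obj.z    obj.vx   obj.vz 
     51  0.1689   +0.117  +0.064  +0.580  -0.166
    103  0.3411   +0.268  +0.021  +1.170  -0.336
    154  0.5099   +0.514  -0.050  +1.750  -0.502


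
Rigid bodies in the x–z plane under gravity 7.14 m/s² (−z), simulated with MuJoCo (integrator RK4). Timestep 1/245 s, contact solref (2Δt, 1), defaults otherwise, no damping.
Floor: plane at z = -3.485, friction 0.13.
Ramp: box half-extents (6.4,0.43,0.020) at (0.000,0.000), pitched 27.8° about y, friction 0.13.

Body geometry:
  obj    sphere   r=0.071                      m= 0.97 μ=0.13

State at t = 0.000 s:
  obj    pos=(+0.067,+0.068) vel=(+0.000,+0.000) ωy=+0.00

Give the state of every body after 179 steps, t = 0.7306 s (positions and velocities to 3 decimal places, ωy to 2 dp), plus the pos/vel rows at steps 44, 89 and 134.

State at t = 0.7306 s:
  obj    pos=(+0.659,-0.245) vel=(+1.621,-0.857) ωy=+21.11

Key-timestep trajectory:
   step    t(s)  obj.x    obj.z    obj.vx   obj.vz 
     44  0.1796   +0.103  +0.049  +0.401  -0.204
     89  0.3633   +0.213  -0.010  +0.802  -0.437
    134  0.5469   +0.399  -0.107  +1.212  -0.645


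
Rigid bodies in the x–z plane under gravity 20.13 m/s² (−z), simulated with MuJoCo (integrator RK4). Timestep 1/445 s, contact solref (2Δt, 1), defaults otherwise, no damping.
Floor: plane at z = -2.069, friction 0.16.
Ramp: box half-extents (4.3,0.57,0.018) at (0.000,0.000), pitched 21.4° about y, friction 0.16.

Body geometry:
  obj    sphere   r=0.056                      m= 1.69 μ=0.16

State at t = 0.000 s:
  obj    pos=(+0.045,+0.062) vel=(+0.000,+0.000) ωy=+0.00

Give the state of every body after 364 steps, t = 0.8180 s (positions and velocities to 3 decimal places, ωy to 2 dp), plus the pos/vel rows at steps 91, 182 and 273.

State at t = 0.8180 s:
  obj    pos=(+1.679,-0.579) vel=(+3.996,-1.566) ωy=+76.62

Key-timestep trajectory:
   step    t(s)  obj.x    obj.z    obj.vx   obj.vz 
     91  0.2045   +0.147  +0.022  +0.999  -0.392
    182  0.4090   +0.454  -0.098  +1.998  -0.783
    273  0.6135   +0.964  -0.298  +2.997  -1.174


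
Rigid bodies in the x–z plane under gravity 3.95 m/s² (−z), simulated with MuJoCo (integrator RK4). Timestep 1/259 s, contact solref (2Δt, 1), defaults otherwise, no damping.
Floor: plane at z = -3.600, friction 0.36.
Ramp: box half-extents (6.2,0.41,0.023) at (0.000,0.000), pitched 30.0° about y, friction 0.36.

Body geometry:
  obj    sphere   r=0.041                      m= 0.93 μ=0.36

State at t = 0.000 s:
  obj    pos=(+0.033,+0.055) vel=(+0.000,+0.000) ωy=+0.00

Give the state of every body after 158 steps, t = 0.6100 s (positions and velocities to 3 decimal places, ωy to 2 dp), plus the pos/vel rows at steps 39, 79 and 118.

State at t = 0.6100 s:
  obj    pos=(+0.260,-0.076) vel=(+0.745,-0.430) ωy=+20.99

Key-timestep trajectory:
   step    t(s)  obj.x    obj.z    obj.vx   obj.vz 
     39  0.1506   +0.047  +0.047  +0.184  -0.106
     79  0.3050   +0.090  +0.022  +0.373  -0.215
    118  0.4556   +0.160  -0.018  +0.557  -0.321


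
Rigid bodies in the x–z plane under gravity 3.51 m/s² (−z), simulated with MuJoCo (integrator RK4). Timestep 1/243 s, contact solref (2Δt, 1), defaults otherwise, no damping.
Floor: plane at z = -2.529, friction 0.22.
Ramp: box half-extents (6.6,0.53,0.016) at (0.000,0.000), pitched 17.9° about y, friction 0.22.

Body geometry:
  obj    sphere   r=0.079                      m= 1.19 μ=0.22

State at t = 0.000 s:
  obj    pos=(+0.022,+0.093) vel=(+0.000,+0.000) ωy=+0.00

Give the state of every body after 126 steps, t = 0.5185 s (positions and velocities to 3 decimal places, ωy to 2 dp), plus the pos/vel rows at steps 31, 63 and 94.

State at t = 0.5185 s:
  obj    pos=(+0.121,+0.061) vel=(+0.380,-0.123) ωy=+5.06

Key-timestep trajectory:
   step    t(s)  obj.x    obj.z    obj.vx   obj.vz 
     31  0.1276   +0.028  +0.091  +0.094  -0.030
     63  0.2593   +0.047  +0.085  +0.190  -0.061
     94  0.3868   +0.077  +0.075  +0.284  -0.092


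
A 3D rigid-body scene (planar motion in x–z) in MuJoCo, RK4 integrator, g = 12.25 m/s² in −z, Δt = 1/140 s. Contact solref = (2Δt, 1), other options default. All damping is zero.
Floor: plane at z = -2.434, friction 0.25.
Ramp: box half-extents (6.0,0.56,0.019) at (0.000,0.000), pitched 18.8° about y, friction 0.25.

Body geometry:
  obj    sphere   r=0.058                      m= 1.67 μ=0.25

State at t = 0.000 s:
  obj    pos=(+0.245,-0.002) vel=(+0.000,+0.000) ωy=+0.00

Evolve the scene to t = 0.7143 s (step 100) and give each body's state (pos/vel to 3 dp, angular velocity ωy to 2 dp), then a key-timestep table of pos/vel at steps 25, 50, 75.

State at t = 0.7143 s:
  obj    pos=(+0.926,-0.234) vel=(+1.907,-0.649) ωy=+34.72

Key-timestep trajectory:
   step    t(s)  obj.x    obj.z    obj.vx   obj.vz 
     25  0.1786   +0.288  -0.017  +0.477  -0.162
     50  0.3571   +0.415  -0.060  +0.953  -0.325
     75  0.5357   +0.628  -0.133  +1.430  -0.487


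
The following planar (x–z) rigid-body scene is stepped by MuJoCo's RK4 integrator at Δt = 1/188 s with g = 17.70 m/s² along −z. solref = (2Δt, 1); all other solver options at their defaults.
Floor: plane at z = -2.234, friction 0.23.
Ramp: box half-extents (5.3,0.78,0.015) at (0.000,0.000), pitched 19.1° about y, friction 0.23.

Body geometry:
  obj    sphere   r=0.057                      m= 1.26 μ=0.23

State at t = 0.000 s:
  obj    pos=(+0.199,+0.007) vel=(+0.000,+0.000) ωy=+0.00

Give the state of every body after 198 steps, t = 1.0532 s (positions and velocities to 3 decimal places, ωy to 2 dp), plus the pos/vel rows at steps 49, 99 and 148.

State at t = 1.0532 s:
  obj    pos=(+2.367,-0.744) vel=(+4.117,-1.426) ωy=+76.43

Key-timestep trajectory:
   step    t(s)  obj.x    obj.z    obj.vx   obj.vz 
     49  0.2606   +0.332  -0.039  +1.019  -0.353
     99  0.5266   +0.741  -0.180  +2.059  -0.713
    148  0.7872   +1.411  -0.412  +3.078  -1.066


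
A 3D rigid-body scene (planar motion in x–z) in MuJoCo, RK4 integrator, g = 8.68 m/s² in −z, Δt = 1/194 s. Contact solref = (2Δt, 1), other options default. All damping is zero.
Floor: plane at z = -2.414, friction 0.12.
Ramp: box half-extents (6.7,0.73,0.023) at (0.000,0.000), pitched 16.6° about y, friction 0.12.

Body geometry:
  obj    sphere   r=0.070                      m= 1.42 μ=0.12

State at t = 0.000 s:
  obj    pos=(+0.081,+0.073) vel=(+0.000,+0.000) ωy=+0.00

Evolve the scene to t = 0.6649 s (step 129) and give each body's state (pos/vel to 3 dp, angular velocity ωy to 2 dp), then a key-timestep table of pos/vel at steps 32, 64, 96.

State at t = 0.6649 s:
  obj    pos=(+0.456,-0.039) vel=(+1.129,-0.337) ωy=+16.82

Key-timestep trajectory:
   step    t(s)  obj.x    obj.z    obj.vx   obj.vz 
     32  0.1649   +0.104  +0.066  +0.280  -0.084
     64  0.3299   +0.173  +0.045  +0.560  -0.167
     96  0.4948   +0.289  +0.011  +0.840  -0.250


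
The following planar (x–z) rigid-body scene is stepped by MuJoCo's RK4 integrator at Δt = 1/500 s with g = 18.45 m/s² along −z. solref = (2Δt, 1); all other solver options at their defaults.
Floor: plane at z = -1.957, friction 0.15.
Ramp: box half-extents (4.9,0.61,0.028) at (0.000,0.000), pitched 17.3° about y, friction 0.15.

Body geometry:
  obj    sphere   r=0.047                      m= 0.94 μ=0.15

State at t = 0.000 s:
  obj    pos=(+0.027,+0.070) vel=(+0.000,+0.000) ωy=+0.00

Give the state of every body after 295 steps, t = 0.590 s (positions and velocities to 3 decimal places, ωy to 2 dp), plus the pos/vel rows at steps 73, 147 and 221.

State at t = 0.590 s:
  obj    pos=(+0.678,-0.133) vel=(+2.208,-0.688) ωy=+49.19

Key-timestep trajectory:
   step    t(s)  obj.x    obj.z    obj.vx   obj.vz 
     73  0.1460   +0.067  +0.058  +0.546  -0.170
    147  0.2940   +0.189  +0.020  +1.100  -0.343
    221  0.4420   +0.393  -0.044  +1.654  -0.515


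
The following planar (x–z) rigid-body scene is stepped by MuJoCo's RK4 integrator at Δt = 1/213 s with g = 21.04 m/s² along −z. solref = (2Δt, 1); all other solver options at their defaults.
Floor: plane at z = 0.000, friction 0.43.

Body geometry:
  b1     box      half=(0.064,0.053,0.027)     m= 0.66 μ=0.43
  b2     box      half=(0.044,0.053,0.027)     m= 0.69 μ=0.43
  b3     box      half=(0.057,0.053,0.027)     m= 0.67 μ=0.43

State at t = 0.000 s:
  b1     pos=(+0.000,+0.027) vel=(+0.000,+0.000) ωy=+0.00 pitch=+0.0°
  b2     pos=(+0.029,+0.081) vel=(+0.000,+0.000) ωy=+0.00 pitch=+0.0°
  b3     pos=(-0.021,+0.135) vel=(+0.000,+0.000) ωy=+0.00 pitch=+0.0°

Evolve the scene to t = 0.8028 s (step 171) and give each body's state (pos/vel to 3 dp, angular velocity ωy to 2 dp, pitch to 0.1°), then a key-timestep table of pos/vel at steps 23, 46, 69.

State at t = 0.8028 s:
  b1     pos=(+0.000,+0.027) vel=(+0.000,+0.000) ωy=+0.00 pitch=+0.0°
  b2     pos=(+0.029,+0.081) vel=(+0.000,+0.000) ωy=+0.00 pitch=+0.0°
  b3     pos=(-0.152,+0.027) vel=(+0.000,+0.000) ωy=+0.00 pitch=+180.0°

Key-timestep trajectory:
   step    t(s)  b1.x    b1.z    b1.vx   b1.vz   b2.x    b2.z    b2.vx   b2.vz   b3.x    b3.z    b3.vx   b3.vz 
     23  0.1080   +0.000  +0.027  +0.000  +0.000   +0.029  +0.081  +0.001  +0.000   -0.033  +0.129  -0.238  -0.180
     46  0.2160   +0.000  +0.027  +0.000  +0.000   +0.029  +0.081  +0.000  +0.000   -0.068  +0.115  -0.420  -0.102
     69  0.3239   +0.000  +0.027  +0.000  +0.000   +0.029  +0.081  +0.000  +0.000   -0.131  +0.057  -0.651  -1.398


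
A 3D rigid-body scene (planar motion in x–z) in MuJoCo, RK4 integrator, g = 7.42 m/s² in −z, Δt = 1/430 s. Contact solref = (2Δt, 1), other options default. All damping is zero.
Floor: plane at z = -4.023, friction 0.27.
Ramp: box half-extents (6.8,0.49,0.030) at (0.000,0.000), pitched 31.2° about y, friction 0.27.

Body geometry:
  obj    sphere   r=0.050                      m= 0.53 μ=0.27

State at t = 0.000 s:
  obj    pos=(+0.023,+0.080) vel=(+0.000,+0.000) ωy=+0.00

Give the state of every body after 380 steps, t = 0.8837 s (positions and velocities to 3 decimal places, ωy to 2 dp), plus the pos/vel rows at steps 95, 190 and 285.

State at t = 0.8837 s:
  obj    pos=(+0.940,-0.476) vel=(+2.075,-1.257) ωy=+48.52

Key-timestep trajectory:
   step    t(s)  obj.x    obj.z    obj.vx   obj.vz 
     95  0.2209   +0.080  +0.045  +0.519  -0.314
    190  0.4419   +0.252  -0.059  +1.038  -0.628
    285  0.6628   +0.539  -0.233  +1.557  -0.943


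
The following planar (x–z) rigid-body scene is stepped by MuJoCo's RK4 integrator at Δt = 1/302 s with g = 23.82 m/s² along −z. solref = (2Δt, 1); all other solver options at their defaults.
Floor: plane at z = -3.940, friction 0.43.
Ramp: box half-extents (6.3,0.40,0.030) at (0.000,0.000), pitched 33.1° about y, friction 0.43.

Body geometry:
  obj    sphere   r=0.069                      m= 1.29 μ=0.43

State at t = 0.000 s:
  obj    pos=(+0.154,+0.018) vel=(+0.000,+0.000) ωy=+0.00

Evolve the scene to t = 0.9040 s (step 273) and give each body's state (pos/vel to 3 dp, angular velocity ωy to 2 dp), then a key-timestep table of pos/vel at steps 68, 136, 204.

State at t = 0.9040 s:
  obj    pos=(+3.334,-2.055) vel=(+7.036,-4.587) ωy=+121.72

Key-timestep trajectory:
   step    t(s)  obj.x    obj.z    obj.vx   obj.vz 
     68  0.2252   +0.351  -0.111  +1.753  -1.143
    136  0.4503   +0.943  -0.497  +3.505  -2.285
    204  0.6755   +1.930  -1.140  +5.258  -3.428


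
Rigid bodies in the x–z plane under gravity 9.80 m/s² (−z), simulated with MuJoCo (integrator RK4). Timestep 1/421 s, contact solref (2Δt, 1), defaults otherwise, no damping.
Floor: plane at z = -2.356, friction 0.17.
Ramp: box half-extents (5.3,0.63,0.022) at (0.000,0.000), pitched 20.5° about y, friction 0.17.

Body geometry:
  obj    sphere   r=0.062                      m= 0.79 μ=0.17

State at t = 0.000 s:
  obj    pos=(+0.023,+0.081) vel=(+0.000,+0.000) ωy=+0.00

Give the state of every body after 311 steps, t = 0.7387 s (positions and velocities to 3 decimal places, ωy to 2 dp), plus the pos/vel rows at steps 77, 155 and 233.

State at t = 0.7387 s:
  obj    pos=(+0.650,-0.153) vel=(+1.696,-0.634) ωy=+29.20

Key-timestep trajectory:
   step    t(s)  obj.x    obj.z    obj.vx   obj.vz 
     77  0.1829   +0.061  +0.067  +0.420  -0.157
    155  0.3682   +0.179  +0.023  +0.845  -0.316
    233  0.5534   +0.375  -0.050  +1.271  -0.475


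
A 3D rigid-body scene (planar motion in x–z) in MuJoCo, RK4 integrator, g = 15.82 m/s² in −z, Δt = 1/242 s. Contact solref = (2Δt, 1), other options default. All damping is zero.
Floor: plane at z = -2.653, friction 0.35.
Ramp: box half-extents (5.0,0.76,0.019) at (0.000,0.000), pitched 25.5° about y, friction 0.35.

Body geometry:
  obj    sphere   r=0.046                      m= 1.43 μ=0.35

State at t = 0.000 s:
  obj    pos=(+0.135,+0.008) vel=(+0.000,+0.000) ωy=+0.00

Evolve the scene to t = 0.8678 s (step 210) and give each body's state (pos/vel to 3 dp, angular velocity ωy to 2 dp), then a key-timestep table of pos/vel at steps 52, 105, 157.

State at t = 0.8678 s:
  obj    pos=(+1.788,-0.781) vel=(+3.810,-1.817) ωy=+91.76

Key-timestep trajectory:
   step    t(s)  obj.x    obj.z    obj.vx   obj.vz 
     52  0.2149   +0.236  -0.041  +0.944  -0.450
    105  0.4339   +0.548  -0.190  +1.905  -0.909
    157  0.6488   +1.059  -0.433  +2.849  -1.359


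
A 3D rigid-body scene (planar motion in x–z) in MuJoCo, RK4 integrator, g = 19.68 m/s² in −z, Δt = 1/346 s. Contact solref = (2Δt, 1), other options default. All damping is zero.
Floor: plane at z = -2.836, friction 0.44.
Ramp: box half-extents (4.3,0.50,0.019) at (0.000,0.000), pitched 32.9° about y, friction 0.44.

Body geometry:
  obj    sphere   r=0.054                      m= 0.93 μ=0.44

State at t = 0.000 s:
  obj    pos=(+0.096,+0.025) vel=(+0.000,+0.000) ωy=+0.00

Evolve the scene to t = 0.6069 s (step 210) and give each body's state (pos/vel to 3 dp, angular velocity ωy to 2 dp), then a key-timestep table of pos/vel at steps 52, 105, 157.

State at t = 0.6069 s:
  obj    pos=(+1.277,-0.739) vel=(+3.891,-2.517) ωy=+85.81

Key-timestep trajectory:
   step    t(s)  obj.x    obj.z    obj.vx   obj.vz 
     52  0.1503   +0.168  -0.022  +0.964  -0.623
    105  0.3035   +0.391  -0.166  +1.946  -1.259
    157  0.4538   +0.756  -0.402  +2.909  -1.882


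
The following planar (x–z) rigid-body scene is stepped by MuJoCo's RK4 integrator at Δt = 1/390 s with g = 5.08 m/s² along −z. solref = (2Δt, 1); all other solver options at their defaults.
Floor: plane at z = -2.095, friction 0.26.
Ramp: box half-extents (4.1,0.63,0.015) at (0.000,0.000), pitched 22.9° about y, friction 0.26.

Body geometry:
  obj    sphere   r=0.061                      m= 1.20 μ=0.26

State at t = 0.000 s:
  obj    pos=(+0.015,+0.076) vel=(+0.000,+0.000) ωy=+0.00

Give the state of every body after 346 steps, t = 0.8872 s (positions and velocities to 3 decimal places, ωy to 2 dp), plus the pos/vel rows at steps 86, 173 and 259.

State at t = 0.8872 s:
  obj    pos=(+0.527,-0.140) vel=(+1.154,-0.487) ωy=+20.53

Key-timestep trajectory:
   step    t(s)  obj.x    obj.z    obj.vx   obj.vz 
     86  0.2205   +0.047  +0.063  +0.287  -0.121
    173  0.4436   +0.143  +0.022  +0.577  -0.244
    259  0.6641   +0.302  -0.045  +0.864  -0.365


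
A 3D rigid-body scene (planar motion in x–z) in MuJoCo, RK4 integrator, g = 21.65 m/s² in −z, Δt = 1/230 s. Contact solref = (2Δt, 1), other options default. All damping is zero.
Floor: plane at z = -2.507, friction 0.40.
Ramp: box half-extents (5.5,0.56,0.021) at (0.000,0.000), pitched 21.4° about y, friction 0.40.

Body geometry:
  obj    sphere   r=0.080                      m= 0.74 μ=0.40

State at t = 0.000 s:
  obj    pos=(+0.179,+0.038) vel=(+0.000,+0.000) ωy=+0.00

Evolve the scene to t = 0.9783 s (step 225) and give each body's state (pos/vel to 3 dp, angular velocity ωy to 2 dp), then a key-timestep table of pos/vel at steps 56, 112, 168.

State at t = 0.9783 s:
  obj    pos=(+2.693,-0.947) vel=(+5.139,-2.014) ωy=+68.99

Key-timestep trajectory:
   step    t(s)  obj.x    obj.z    obj.vx   obj.vz 
     56  0.2435   +0.335  -0.023  +1.279  -0.501
    112  0.4870   +0.802  -0.206  +2.558  -1.003
    168  0.7304   +1.581  -0.511  +3.837  -1.504


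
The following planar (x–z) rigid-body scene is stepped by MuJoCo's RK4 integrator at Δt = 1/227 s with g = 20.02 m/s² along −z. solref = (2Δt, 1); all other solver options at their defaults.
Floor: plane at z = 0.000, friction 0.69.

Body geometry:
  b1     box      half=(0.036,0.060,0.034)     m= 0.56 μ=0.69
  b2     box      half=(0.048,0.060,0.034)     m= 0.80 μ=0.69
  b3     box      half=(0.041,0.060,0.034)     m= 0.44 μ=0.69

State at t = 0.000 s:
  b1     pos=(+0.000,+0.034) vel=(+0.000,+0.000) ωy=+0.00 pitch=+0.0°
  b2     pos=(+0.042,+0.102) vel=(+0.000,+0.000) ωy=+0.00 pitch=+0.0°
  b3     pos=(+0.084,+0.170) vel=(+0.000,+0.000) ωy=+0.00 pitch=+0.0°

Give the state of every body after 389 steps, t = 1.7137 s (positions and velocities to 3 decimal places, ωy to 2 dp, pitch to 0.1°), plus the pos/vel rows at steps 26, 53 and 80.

State at t = 1.7137 s:
  b1     pos=(+0.000,+0.034) vel=(+0.000,+0.000) ωy=+0.00 pitch=+0.0°
  b2     pos=(+0.085,+0.048) vel=(+0.000,+0.000) ωy=+0.00 pitch=+90.0°
  b3     pos=(+0.268,+0.034) vel=(+0.000,+0.000) ωy=+0.00 pitch=+180.0°

Key-timestep trajectory:
   step    t(s)  b1.x    b1.z    b1.vx   b1.vz   b2.x    b2.z    b2.vx   b2.vz   b3.x    b3.z    b3.vx   b3.vz 
     26  0.1145   +0.000  +0.034  -0.001  +0.000   +0.058  +0.094  +0.293  -0.243   +0.128  +0.133  +0.716  -0.960
     53  0.2335   +0.000  +0.034  +0.000  +0.000   +0.096  +0.054  +0.120  +0.065   +0.211  +0.051  +0.399  +0.150
     80  0.3524   +0.000  +0.034  +0.000  +0.000   +0.082  +0.049  +0.001  +0.043   +0.259  +0.041  +0.549  -0.430
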